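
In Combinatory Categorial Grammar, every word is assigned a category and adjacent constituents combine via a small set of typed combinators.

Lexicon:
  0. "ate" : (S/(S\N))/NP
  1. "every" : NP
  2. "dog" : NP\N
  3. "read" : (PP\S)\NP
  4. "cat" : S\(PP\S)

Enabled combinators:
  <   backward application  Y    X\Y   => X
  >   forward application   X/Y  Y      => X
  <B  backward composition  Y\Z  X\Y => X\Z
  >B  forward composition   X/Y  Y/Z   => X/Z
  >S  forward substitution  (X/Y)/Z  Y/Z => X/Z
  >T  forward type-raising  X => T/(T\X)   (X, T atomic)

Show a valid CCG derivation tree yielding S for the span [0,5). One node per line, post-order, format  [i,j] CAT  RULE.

[0,1] (S/(S\N))/NP  lex  "ate"
[1,2] NP  lex  "every"
[0,2] S/(S\N)  >  k=1
[2,3] NP\N  lex  "dog"
[3,4] (PP\S)\NP  lex  "read"
[4,5] S\(PP\S)  lex  "cat"
[3,5] S\NP  <B  k=4
[2,5] S\N  <B  k=3
[0,5] S  >  k=2

[0,5] S   >
  [0,2] S/(S\N)   >
    [0,1] "ate" : (S/(S\N))/NP
    [1,2] "every" : NP
  [2,5] S\N   <B
    [2,3] "dog" : NP\N
    [3,5] S\NP   <B
      [3,4] "read" : (PP\S)\NP
      [4,5] "cat" : S\(PP\S)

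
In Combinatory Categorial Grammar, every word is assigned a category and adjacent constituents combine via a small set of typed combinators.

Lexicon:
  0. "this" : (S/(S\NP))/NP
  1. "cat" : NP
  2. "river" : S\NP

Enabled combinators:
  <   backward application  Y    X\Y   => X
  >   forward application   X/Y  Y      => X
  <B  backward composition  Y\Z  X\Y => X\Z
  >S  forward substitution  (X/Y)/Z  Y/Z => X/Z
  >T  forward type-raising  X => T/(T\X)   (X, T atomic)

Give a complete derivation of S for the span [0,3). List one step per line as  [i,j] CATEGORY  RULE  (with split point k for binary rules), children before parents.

[0,3] S   >
  [0,2] S/(S\NP)   >
    [0,1] "this" : (S/(S\NP))/NP
    [1,2] "cat" : NP
  [2,3] "river" : S\NP

[0,1] (S/(S\NP))/NP  lex  "this"
[1,2] NP  lex  "cat"
[0,2] S/(S\NP)  >  k=1
[2,3] S\NP  lex  "river"
[0,3] S  >  k=2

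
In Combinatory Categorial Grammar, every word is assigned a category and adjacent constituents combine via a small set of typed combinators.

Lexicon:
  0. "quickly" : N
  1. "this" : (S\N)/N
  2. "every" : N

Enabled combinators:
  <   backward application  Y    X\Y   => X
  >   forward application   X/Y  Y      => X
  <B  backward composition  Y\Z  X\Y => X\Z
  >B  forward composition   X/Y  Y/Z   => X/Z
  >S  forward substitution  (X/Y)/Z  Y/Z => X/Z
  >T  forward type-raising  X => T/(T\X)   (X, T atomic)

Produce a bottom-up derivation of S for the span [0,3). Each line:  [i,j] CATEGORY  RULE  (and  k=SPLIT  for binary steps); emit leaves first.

[0,1] N  lex  "quickly"
[0,1] S/(S\N)  >T
[1,2] (S\N)/N  lex  "this"
[2,3] N  lex  "every"
[1,3] S\N  >  k=2
[0,3] S  >  k=1

[0,3] S   >
  [0,1] S/(S\N)   >T
    [0,1] "quickly" : N
  [1,3] S\N   >
    [1,2] "this" : (S\N)/N
    [2,3] "every" : N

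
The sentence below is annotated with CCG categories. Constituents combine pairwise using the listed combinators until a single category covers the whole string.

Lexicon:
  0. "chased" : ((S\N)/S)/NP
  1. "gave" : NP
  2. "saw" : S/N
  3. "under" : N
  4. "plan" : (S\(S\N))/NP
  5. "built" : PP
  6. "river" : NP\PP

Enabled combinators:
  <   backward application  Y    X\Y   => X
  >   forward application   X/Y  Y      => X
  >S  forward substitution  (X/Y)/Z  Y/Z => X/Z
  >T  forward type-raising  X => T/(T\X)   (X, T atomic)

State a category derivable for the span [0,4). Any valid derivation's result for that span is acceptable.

[0,7] S   <
  [0,4] S\N   >
    [0,2] (S\N)/S   >
      [0,1] "chased" : ((S\N)/S)/NP
      [1,2] "gave" : NP
    [2,4] S   >
      [2,3] "saw" : S/N
      [3,4] "under" : N
  [4,7] S\(S\N)   >
    [4,5] "plan" : (S\(S\N))/NP
    [5,7] NP   <
      [5,6] "built" : PP
      [6,7] "river" : NP\PP

S\N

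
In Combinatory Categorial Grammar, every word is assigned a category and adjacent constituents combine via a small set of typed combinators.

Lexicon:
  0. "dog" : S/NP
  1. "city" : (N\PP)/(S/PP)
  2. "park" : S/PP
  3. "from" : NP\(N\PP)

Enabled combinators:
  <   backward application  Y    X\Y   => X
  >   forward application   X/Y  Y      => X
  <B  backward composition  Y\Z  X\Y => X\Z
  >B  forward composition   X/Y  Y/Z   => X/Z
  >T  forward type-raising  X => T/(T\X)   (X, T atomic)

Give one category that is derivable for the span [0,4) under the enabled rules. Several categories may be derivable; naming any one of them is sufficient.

S

[0,4] S   >
  [0,1] "dog" : S/NP
  [1,4] NP   <
    [1,3] N\PP   >
      [1,2] "city" : (N\PP)/(S/PP)
      [2,3] "park" : S/PP
    [3,4] "from" : NP\(N\PP)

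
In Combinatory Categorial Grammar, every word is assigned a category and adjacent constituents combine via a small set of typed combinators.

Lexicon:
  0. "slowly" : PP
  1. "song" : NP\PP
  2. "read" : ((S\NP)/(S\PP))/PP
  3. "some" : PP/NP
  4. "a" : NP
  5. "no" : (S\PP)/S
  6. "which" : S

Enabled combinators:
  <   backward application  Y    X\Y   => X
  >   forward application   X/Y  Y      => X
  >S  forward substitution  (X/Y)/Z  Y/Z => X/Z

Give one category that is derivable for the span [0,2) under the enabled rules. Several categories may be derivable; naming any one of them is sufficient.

NP

[0,7] S   <
  [0,2] NP   <
    [0,1] "slowly" : PP
    [1,2] "song" : NP\PP
  [2,7] S\NP   >
    [2,5] (S\NP)/(S\PP)   >
      [2,3] "read" : ((S\NP)/(S\PP))/PP
      [3,5] PP   >
        [3,4] "some" : PP/NP
        [4,5] "a" : NP
    [5,7] S\PP   >
      [5,6] "no" : (S\PP)/S
      [6,7] "which" : S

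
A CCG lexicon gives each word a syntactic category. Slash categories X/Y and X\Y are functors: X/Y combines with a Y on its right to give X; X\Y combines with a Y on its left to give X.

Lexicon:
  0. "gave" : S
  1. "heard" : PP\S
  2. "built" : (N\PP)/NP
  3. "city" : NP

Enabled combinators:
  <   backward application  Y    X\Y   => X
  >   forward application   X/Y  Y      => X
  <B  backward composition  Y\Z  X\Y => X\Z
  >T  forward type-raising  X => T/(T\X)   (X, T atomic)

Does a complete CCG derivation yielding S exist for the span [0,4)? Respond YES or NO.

S PP\S (N\PP)/NP NP
CKY chart[0,4] = {N, N/(N\N), NP/(NP\N), PP/(PP\N), S/(S\N)}; S ∉ chart

NO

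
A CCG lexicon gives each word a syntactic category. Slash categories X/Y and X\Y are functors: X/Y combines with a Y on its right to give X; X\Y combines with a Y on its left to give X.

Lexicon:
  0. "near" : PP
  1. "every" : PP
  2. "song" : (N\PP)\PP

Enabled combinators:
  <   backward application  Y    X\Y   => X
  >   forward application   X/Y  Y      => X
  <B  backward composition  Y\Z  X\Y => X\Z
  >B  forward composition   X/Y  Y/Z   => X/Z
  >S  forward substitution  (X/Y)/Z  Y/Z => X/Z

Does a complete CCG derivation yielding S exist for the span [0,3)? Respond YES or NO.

PP PP (N\PP)\PP
CKY chart[0,3] = {N}; S ∉ chart

NO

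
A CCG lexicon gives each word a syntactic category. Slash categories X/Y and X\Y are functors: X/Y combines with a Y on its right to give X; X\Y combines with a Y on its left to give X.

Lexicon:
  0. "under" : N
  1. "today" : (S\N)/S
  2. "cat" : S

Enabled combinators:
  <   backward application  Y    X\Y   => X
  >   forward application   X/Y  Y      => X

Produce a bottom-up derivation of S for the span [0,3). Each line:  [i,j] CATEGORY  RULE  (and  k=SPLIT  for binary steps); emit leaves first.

[0,1] N  lex  "under"
[1,2] (S\N)/S  lex  "today"
[2,3] S  lex  "cat"
[1,3] S\N  >  k=2
[0,3] S  <  k=1

[0,3] S   <
  [0,1] "under" : N
  [1,3] S\N   >
    [1,2] "today" : (S\N)/S
    [2,3] "cat" : S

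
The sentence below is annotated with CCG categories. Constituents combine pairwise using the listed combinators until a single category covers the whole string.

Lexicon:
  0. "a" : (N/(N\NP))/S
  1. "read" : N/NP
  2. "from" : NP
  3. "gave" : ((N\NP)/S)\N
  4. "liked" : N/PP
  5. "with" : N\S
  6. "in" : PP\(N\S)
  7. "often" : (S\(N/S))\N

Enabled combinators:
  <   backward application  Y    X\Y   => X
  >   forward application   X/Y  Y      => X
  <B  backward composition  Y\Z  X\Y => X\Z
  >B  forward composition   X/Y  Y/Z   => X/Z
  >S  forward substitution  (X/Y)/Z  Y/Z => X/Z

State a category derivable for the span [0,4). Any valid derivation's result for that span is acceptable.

[0,8] S   <
  [0,4] N/S   >S
    [0,1] "a" : (N/(N\NP))/S
    [1,4] (N\NP)/S   <
      [1,3] N   >
        [1,2] "read" : N/NP
        [2,3] "from" : NP
      [3,4] "gave" : ((N\NP)/S)\N
  [4,8] S\(N/S)   <
    [4,7] N   >
      [4,5] "liked" : N/PP
      [5,7] PP   <
        [5,6] "with" : N\S
        [6,7] "in" : PP\(N\S)
    [7,8] "often" : (S\(N/S))\N

N/S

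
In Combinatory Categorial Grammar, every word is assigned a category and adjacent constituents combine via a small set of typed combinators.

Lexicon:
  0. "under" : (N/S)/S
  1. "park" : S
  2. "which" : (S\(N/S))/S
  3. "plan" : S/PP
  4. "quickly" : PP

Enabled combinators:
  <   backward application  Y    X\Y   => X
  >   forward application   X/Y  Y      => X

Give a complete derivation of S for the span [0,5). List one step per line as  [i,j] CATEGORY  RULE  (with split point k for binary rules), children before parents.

[0,5] S   <
  [0,2] N/S   >
    [0,1] "under" : (N/S)/S
    [1,2] "park" : S
  [2,5] S\(N/S)   >
    [2,3] "which" : (S\(N/S))/S
    [3,5] S   >
      [3,4] "plan" : S/PP
      [4,5] "quickly" : PP

[0,1] (N/S)/S  lex  "under"
[1,2] S  lex  "park"
[0,2] N/S  >  k=1
[2,3] (S\(N/S))/S  lex  "which"
[3,4] S/PP  lex  "plan"
[4,5] PP  lex  "quickly"
[3,5] S  >  k=4
[2,5] S\(N/S)  >  k=3
[0,5] S  <  k=2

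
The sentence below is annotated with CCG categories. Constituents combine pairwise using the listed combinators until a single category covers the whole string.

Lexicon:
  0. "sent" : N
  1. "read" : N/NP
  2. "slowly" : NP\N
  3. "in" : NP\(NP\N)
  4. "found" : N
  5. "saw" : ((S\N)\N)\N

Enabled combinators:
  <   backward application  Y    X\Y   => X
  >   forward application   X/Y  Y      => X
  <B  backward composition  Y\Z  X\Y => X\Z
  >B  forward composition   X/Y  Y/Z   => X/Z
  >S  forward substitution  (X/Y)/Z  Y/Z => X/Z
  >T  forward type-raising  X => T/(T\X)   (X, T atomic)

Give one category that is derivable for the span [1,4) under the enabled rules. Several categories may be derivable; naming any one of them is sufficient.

[0,6] S   >
  [0,1] S/(S\N)   >T
    [0,1] "sent" : N
  [1,6] S\N   <
    [1,4] N   >
      [1,2] "read" : N/NP
      [2,4] NP   <
        [2,3] "slowly" : NP\N
        [3,4] "in" : NP\(NP\N)
    [4,6] (S\N)\N   <
      [4,5] "found" : N
      [5,6] "saw" : ((S\N)\N)\N

N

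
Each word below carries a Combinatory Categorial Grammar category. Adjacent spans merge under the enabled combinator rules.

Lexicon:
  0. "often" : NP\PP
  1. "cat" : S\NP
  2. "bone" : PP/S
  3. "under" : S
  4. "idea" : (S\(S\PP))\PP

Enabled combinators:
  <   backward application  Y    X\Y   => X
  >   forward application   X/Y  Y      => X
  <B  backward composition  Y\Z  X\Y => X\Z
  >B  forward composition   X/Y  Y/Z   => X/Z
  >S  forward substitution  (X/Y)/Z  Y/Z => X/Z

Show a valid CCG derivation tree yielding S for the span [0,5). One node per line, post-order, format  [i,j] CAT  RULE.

[0,1] NP\PP  lex  "often"
[1,2] S\NP  lex  "cat"
[0,2] S\PP  <B  k=1
[2,3] PP/S  lex  "bone"
[3,4] S  lex  "under"
[2,4] PP  >  k=3
[4,5] (S\(S\PP))\PP  lex  "idea"
[2,5] S\(S\PP)  <  k=4
[0,5] S  <  k=2

[0,5] S   <
  [0,2] S\PP   <B
    [0,1] "often" : NP\PP
    [1,2] "cat" : S\NP
  [2,5] S\(S\PP)   <
    [2,4] PP   >
      [2,3] "bone" : PP/S
      [3,4] "under" : S
    [4,5] "idea" : (S\(S\PP))\PP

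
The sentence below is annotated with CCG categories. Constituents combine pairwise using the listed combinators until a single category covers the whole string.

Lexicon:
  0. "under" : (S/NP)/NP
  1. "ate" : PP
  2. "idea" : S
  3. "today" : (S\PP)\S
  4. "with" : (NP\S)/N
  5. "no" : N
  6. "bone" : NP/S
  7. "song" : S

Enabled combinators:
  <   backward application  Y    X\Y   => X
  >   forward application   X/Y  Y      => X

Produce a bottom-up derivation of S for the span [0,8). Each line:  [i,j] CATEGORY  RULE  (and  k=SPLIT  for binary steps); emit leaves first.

[0,1] (S/NP)/NP  lex  "under"
[1,2] PP  lex  "ate"
[2,3] S  lex  "idea"
[3,4] (S\PP)\S  lex  "today"
[2,4] S\PP  <  k=3
[1,4] S  <  k=2
[4,5] (NP\S)/N  lex  "with"
[5,6] N  lex  "no"
[4,6] NP\S  >  k=5
[1,6] NP  <  k=4
[0,6] S/NP  >  k=1
[6,7] NP/S  lex  "bone"
[7,8] S  lex  "song"
[6,8] NP  >  k=7
[0,8] S  >  k=6

[0,8] S   >
  [0,6] S/NP   >
    [0,1] "under" : (S/NP)/NP
    [1,6] NP   <
      [1,4] S   <
        [1,2] "ate" : PP
        [2,4] S\PP   <
          [2,3] "idea" : S
          [3,4] "today" : (S\PP)\S
      [4,6] NP\S   >
        [4,5] "with" : (NP\S)/N
        [5,6] "no" : N
  [6,8] NP   >
    [6,7] "bone" : NP/S
    [7,8] "song" : S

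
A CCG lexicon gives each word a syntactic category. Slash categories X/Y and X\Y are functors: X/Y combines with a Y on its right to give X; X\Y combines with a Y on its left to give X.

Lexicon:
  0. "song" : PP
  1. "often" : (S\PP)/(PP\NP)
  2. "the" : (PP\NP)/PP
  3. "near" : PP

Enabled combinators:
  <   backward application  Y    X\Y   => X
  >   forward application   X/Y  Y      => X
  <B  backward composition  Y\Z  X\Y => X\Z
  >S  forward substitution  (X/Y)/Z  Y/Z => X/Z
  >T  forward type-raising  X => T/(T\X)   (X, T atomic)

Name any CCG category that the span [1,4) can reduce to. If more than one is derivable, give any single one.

[0,4] S   <
  [0,1] "song" : PP
  [1,4] S\PP   >
    [1,2] "often" : (S\PP)/(PP\NP)
    [2,4] PP\NP   >
      [2,3] "the" : (PP\NP)/PP
      [3,4] "near" : PP

S\PP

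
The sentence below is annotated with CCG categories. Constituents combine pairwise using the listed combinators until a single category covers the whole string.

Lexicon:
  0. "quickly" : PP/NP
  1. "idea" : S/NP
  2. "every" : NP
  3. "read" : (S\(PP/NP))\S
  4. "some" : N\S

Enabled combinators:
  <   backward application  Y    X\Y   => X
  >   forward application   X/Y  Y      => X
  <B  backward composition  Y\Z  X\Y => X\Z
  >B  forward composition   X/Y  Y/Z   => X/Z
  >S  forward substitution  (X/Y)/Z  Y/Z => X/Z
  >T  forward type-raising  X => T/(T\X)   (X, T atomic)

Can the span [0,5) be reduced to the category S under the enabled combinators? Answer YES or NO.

PP/NP S/NP NP (S\(PP/NP))\S N\S
CKY chart[0,5] = {N, N/(N\N), NP/(NP\N), PP/(PP\N), S/(S\N)}; S ∉ chart

NO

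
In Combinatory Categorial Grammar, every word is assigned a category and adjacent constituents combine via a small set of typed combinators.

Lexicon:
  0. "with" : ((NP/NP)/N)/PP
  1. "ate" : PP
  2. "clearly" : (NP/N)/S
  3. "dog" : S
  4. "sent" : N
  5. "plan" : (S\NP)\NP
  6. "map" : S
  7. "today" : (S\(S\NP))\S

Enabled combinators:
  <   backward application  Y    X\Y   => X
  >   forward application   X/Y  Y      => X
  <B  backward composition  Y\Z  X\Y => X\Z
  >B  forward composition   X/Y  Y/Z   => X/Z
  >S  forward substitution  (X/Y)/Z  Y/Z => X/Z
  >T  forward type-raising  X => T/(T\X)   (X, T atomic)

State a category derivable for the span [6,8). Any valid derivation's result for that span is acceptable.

[0,8] S   <
  [0,6] S\NP   <
    [0,5] NP   >
      [0,4] NP/N   >S
        [0,2] (NP/NP)/N   >
          [0,1] "with" : ((NP/NP)/N)/PP
          [1,2] "ate" : PP
        [2,4] NP/N   >
          [2,3] "clearly" : (NP/N)/S
          [3,4] "dog" : S
      [4,5] "sent" : N
    [5,6] "plan" : (S\NP)\NP
  [6,8] S\(S\NP)   <
    [6,7] "map" : S
    [7,8] "today" : (S\(S\NP))\S

S\(S\NP)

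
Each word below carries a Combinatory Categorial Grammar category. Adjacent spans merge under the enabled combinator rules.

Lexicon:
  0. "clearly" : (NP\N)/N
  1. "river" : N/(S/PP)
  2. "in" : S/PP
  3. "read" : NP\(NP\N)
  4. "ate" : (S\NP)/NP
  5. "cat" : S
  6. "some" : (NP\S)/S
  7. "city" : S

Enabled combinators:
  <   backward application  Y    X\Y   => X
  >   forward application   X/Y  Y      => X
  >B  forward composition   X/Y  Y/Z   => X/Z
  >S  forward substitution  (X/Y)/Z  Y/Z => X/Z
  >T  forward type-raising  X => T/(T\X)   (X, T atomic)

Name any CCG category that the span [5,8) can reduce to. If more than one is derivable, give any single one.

[0,8] S   <
  [0,4] NP   <
    [0,3] NP\N   >
      [0,1] "clearly" : (NP\N)/N
      [1,3] N   >
        [1,2] "river" : N/(S/PP)
        [2,3] "in" : S/PP
    [3,4] "read" : NP\(NP\N)
  [4,8] S\NP   >
    [4,5] "ate" : (S\NP)/NP
    [5,8] NP   <
      [5,6] "cat" : S
      [6,8] NP\S   >
        [6,7] "some" : (NP\S)/S
        [7,8] "city" : S

NP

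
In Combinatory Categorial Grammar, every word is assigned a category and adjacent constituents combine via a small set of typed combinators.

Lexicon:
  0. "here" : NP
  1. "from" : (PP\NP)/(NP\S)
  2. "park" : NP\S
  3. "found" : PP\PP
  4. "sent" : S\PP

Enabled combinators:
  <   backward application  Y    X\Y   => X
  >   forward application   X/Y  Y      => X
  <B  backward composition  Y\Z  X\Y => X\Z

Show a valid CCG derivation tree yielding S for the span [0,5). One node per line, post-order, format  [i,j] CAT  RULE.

[0,1] NP  lex  "here"
[1,2] (PP\NP)/(NP\S)  lex  "from"
[2,3] NP\S  lex  "park"
[1,3] PP\NP  >  k=2
[3,4] PP\PP  lex  "found"
[1,4] PP\NP  <B  k=3
[4,5] S\PP  lex  "sent"
[1,5] S\NP  <B  k=4
[0,5] S  <  k=1

[0,5] S   <
  [0,1] "here" : NP
  [1,5] S\NP   <B
    [1,4] PP\NP   <B
      [1,3] PP\NP   >
        [1,2] "from" : (PP\NP)/(NP\S)
        [2,3] "park" : NP\S
      [3,4] "found" : PP\PP
    [4,5] "sent" : S\PP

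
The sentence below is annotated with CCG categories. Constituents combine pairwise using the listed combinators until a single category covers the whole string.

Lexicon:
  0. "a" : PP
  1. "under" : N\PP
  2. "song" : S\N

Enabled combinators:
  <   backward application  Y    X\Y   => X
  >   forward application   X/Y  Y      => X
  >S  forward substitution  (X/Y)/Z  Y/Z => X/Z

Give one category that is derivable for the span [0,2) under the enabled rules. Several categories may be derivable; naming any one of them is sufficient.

N

[0,3] S   <
  [0,2] N   <
    [0,1] "a" : PP
    [1,2] "under" : N\PP
  [2,3] "song" : S\N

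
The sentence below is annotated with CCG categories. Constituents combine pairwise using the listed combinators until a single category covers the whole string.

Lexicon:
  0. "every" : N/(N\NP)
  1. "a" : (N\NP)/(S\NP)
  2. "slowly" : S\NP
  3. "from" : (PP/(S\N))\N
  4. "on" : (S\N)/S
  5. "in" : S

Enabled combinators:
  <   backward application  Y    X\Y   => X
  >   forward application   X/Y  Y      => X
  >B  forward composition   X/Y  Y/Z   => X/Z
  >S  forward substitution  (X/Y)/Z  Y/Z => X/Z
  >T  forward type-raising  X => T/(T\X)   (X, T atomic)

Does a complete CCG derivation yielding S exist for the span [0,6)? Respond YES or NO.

NO

N/(N\NP) (N\NP)/(S\NP) S\NP (PP/(S\N))\N (S\N)/S S
CKY chart[0,6] = {N/(N\PP), NP/(NP\PP), PP, PP/(PP\PP), PP/(S\S), S/(S\PP)}; S ∉ chart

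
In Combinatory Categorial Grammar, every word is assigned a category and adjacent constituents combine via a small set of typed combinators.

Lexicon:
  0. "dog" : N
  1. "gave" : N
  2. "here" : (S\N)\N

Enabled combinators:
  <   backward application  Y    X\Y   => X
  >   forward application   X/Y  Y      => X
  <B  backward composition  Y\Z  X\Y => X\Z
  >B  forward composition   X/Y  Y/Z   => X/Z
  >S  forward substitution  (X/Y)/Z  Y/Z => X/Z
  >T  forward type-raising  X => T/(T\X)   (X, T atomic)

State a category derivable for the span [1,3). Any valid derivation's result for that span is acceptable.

S\N

[0,3] S   <
  [0,1] "dog" : N
  [1,3] S\N   <
    [1,2] "gave" : N
    [2,3] "here" : (S\N)\N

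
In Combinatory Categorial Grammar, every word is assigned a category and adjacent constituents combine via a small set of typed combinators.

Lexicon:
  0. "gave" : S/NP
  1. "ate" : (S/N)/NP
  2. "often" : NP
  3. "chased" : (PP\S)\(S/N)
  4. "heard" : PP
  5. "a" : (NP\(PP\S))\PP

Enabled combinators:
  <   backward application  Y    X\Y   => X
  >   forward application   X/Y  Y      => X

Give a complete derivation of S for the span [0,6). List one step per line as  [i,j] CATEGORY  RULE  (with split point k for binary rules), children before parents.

[0,1] S/NP  lex  "gave"
[1,2] (S/N)/NP  lex  "ate"
[2,3] NP  lex  "often"
[1,3] S/N  >  k=2
[3,4] (PP\S)\(S/N)  lex  "chased"
[1,4] PP\S  <  k=3
[4,5] PP  lex  "heard"
[5,6] (NP\(PP\S))\PP  lex  "a"
[4,6] NP\(PP\S)  <  k=5
[1,6] NP  <  k=4
[0,6] S  >  k=1

[0,6] S   >
  [0,1] "gave" : S/NP
  [1,6] NP   <
    [1,4] PP\S   <
      [1,3] S/N   >
        [1,2] "ate" : (S/N)/NP
        [2,3] "often" : NP
      [3,4] "chased" : (PP\S)\(S/N)
    [4,6] NP\(PP\S)   <
      [4,5] "heard" : PP
      [5,6] "a" : (NP\(PP\S))\PP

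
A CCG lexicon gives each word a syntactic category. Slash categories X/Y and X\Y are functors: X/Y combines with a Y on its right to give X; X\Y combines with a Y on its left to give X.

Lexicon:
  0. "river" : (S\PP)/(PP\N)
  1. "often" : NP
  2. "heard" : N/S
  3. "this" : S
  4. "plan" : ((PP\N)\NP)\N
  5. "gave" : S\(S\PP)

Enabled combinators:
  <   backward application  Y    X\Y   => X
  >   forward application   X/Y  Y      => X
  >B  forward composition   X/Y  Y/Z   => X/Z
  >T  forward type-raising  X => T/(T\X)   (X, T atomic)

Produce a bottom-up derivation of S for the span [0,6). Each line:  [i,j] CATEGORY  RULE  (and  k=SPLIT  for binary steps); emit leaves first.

[0,6] S   <
  [0,5] S\PP   >
    [0,1] "river" : (S\PP)/(PP\N)
    [1,5] PP\N   <
      [1,2] "often" : NP
      [2,5] (PP\N)\NP   <
        [2,4] N   >
          [2,3] "heard" : N/S
          [3,4] "this" : S
        [4,5] "plan" : ((PP\N)\NP)\N
  [5,6] "gave" : S\(S\PP)

[0,1] (S\PP)/(PP\N)  lex  "river"
[1,2] NP  lex  "often"
[2,3] N/S  lex  "heard"
[3,4] S  lex  "this"
[2,4] N  >  k=3
[4,5] ((PP\N)\NP)\N  lex  "plan"
[2,5] (PP\N)\NP  <  k=4
[1,5] PP\N  <  k=2
[0,5] S\PP  >  k=1
[5,6] S\(S\PP)  lex  "gave"
[0,6] S  <  k=5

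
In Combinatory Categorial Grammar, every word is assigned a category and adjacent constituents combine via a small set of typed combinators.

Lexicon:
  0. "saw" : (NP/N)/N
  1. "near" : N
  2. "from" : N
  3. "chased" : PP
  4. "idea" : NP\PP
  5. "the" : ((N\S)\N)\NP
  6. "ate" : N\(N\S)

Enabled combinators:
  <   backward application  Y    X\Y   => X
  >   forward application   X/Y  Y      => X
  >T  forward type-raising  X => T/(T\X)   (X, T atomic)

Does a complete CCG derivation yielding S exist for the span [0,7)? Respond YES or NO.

(NP/N)/N N N PP NP\PP ((N\S)\N)\NP N\(N\S)
CKY chart[0,7] = {N/(N\NP), NP, NP/(NP\NP), PP/(PP\NP), S/(S\NP)}; S ∉ chart

NO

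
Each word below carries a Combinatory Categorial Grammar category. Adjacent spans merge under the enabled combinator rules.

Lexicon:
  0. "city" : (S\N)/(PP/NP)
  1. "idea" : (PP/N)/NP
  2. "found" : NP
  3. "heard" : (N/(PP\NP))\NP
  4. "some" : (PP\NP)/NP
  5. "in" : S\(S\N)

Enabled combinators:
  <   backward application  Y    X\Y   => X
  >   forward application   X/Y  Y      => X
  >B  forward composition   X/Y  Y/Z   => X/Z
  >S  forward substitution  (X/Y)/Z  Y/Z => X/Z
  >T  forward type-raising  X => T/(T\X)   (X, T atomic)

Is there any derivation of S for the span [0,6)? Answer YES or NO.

[0,6] S   <
  [0,5] S\N   >
    [0,1] "city" : (S\N)/(PP/NP)
    [1,5] PP/NP   >S
      [1,2] "idea" : (PP/N)/NP
      [2,5] N/NP   >B
        [2,4] N/(PP\NP)   <
          [2,3] "found" : NP
          [3,4] "heard" : (N/(PP\NP))\NP
        [4,5] "some" : (PP\NP)/NP
  [5,6] "in" : S\(S\N)

YES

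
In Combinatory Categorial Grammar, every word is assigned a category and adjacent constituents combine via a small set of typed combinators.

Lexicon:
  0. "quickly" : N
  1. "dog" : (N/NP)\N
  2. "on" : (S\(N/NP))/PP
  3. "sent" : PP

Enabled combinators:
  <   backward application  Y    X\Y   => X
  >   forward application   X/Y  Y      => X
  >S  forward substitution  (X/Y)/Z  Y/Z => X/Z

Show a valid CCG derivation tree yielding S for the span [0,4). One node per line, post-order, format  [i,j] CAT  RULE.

[0,4] S   <
  [0,2] N/NP   <
    [0,1] "quickly" : N
    [1,2] "dog" : (N/NP)\N
  [2,4] S\(N/NP)   >
    [2,3] "on" : (S\(N/NP))/PP
    [3,4] "sent" : PP

[0,1] N  lex  "quickly"
[1,2] (N/NP)\N  lex  "dog"
[0,2] N/NP  <  k=1
[2,3] (S\(N/NP))/PP  lex  "on"
[3,4] PP  lex  "sent"
[2,4] S\(N/NP)  >  k=3
[0,4] S  <  k=2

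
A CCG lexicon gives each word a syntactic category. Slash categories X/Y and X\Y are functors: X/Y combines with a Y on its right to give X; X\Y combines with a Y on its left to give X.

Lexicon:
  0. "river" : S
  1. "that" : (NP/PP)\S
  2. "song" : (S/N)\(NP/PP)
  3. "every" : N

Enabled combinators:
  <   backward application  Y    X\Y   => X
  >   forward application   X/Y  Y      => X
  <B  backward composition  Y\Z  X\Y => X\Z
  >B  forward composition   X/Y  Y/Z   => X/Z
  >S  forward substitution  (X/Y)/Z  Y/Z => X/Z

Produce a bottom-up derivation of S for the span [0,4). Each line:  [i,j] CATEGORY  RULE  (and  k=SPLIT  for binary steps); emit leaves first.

[0,4] S   >
  [0,3] S/N   <
    [0,2] NP/PP   <
      [0,1] "river" : S
      [1,2] "that" : (NP/PP)\S
    [2,3] "song" : (S/N)\(NP/PP)
  [3,4] "every" : N

[0,1] S  lex  "river"
[1,2] (NP/PP)\S  lex  "that"
[0,2] NP/PP  <  k=1
[2,3] (S/N)\(NP/PP)  lex  "song"
[0,3] S/N  <  k=2
[3,4] N  lex  "every"
[0,4] S  >  k=3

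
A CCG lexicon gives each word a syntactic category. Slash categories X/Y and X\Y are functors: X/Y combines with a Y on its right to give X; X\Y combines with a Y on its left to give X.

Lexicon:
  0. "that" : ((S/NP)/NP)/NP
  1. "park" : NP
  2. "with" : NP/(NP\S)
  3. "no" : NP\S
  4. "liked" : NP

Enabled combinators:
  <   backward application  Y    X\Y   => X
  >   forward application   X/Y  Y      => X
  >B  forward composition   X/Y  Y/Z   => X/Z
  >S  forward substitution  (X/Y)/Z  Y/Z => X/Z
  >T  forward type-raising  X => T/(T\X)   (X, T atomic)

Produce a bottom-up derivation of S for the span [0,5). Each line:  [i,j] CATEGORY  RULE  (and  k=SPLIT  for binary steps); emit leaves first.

[0,5] S   >
  [0,4] S/NP   >
    [0,2] (S/NP)/NP   >
      [0,1] "that" : ((S/NP)/NP)/NP
      [1,2] "park" : NP
    [2,4] NP   >
      [2,3] "with" : NP/(NP\S)
      [3,4] "no" : NP\S
  [4,5] "liked" : NP

[0,1] ((S/NP)/NP)/NP  lex  "that"
[1,2] NP  lex  "park"
[0,2] (S/NP)/NP  >  k=1
[2,3] NP/(NP\S)  lex  "with"
[3,4] NP\S  lex  "no"
[2,4] NP  >  k=3
[0,4] S/NP  >  k=2
[4,5] NP  lex  "liked"
[0,5] S  >  k=4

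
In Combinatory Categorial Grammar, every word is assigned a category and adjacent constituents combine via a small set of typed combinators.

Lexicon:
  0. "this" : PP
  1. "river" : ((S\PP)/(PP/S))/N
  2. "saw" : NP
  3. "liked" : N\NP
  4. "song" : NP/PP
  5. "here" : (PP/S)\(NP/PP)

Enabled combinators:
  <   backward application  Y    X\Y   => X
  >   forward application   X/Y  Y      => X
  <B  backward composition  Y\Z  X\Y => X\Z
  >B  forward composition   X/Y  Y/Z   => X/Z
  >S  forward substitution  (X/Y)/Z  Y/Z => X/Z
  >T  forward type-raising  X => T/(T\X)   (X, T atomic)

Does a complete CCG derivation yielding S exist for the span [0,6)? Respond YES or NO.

YES

[0,6] S   <
  [0,1] "this" : PP
  [1,6] S\PP   >
    [1,4] (S\PP)/(PP/S)   >
      [1,2] "river" : ((S\PP)/(PP/S))/N
      [2,4] N   <
        [2,3] "saw" : NP
        [3,4] "liked" : N\NP
    [4,6] PP/S   <
      [4,5] "song" : NP/PP
      [5,6] "here" : (PP/S)\(NP/PP)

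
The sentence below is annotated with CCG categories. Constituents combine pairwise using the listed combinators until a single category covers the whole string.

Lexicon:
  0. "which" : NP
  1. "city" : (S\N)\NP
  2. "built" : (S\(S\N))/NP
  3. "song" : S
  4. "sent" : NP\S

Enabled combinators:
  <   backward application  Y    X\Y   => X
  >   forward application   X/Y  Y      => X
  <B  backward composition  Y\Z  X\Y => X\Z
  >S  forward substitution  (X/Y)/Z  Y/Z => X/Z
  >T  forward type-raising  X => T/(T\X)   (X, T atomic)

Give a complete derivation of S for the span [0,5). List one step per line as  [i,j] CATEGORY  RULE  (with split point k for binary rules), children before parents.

[0,1] NP  lex  "which"
[1,2] (S\N)\NP  lex  "city"
[0,2] S\N  <  k=1
[2,3] (S\(S\N))/NP  lex  "built"
[3,4] S  lex  "song"
[4,5] NP\S  lex  "sent"
[3,5] NP  <  k=4
[2,5] S\(S\N)  >  k=3
[0,5] S  <  k=2

[0,5] S   <
  [0,2] S\N   <
    [0,1] "which" : NP
    [1,2] "city" : (S\N)\NP
  [2,5] S\(S\N)   >
    [2,3] "built" : (S\(S\N))/NP
    [3,5] NP   <
      [3,4] "song" : S
      [4,5] "sent" : NP\S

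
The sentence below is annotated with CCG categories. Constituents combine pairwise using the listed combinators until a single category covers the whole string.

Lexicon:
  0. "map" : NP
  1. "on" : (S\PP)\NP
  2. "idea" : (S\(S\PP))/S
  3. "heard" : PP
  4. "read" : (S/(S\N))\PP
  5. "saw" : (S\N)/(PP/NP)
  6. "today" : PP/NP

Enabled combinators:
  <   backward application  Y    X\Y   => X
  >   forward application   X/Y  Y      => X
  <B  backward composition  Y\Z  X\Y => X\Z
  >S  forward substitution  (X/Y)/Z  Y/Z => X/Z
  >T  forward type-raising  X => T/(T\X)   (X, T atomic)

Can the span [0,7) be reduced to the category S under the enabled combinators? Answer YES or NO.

YES

[0,7] S   <
  [0,2] S\PP   <
    [0,1] "map" : NP
    [1,2] "on" : (S\PP)\NP
  [2,7] S\(S\PP)   >
    [2,3] "idea" : (S\(S\PP))/S
    [3,7] S   >
      [3,5] S/(S\N)   <
        [3,4] "heard" : PP
        [4,5] "read" : (S/(S\N))\PP
      [5,7] S\N   >
        [5,6] "saw" : (S\N)/(PP/NP)
        [6,7] "today" : PP/NP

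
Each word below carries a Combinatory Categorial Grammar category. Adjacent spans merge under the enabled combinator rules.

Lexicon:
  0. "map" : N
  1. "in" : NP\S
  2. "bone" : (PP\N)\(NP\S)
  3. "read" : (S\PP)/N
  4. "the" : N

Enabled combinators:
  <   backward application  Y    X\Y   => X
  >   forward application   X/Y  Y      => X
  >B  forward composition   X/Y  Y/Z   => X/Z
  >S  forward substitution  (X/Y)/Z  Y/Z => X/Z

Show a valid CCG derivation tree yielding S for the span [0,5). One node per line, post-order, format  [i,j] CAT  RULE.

[0,1] N  lex  "map"
[1,2] NP\S  lex  "in"
[2,3] (PP\N)\(NP\S)  lex  "bone"
[1,3] PP\N  <  k=2
[0,3] PP  <  k=1
[3,4] (S\PP)/N  lex  "read"
[4,5] N  lex  "the"
[3,5] S\PP  >  k=4
[0,5] S  <  k=3

[0,5] S   <
  [0,3] PP   <
    [0,1] "map" : N
    [1,3] PP\N   <
      [1,2] "in" : NP\S
      [2,3] "bone" : (PP\N)\(NP\S)
  [3,5] S\PP   >
    [3,4] "read" : (S\PP)/N
    [4,5] "the" : N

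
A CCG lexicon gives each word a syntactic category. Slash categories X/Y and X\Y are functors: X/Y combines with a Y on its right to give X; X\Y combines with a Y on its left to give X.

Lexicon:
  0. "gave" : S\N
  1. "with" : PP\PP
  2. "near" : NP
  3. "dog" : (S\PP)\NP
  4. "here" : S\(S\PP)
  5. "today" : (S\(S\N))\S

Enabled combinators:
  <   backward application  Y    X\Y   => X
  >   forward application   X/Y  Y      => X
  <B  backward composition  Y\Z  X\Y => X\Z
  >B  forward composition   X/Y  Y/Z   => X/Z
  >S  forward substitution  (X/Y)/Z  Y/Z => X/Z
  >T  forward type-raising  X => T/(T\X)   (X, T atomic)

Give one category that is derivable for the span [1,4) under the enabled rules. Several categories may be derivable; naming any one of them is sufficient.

[0,6] S   <
  [0,1] "gave" : S\N
  [1,6] S\(S\N)   <
    [1,5] S   <
      [1,4] S\PP   <B
        [1,2] "with" : PP\PP
        [2,4] S\PP   <
          [2,3] "near" : NP
          [3,4] "dog" : (S\PP)\NP
      [4,5] "here" : S\(S\PP)
    [5,6] "today" : (S\(S\N))\S

S\PP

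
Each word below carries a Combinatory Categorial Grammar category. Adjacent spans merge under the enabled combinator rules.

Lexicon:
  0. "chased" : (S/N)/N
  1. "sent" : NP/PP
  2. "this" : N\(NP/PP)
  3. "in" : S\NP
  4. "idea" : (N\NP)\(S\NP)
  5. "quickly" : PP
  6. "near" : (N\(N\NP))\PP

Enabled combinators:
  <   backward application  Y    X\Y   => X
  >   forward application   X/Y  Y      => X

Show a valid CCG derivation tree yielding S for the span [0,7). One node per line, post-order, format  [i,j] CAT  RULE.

[0,7] S   >
  [0,3] S/N   >
    [0,1] "chased" : (S/N)/N
    [1,3] N   <
      [1,2] "sent" : NP/PP
      [2,3] "this" : N\(NP/PP)
  [3,7] N   <
    [3,5] N\NP   <
      [3,4] "in" : S\NP
      [4,5] "idea" : (N\NP)\(S\NP)
    [5,7] N\(N\NP)   <
      [5,6] "quickly" : PP
      [6,7] "near" : (N\(N\NP))\PP

[0,1] (S/N)/N  lex  "chased"
[1,2] NP/PP  lex  "sent"
[2,3] N\(NP/PP)  lex  "this"
[1,3] N  <  k=2
[0,3] S/N  >  k=1
[3,4] S\NP  lex  "in"
[4,5] (N\NP)\(S\NP)  lex  "idea"
[3,5] N\NP  <  k=4
[5,6] PP  lex  "quickly"
[6,7] (N\(N\NP))\PP  lex  "near"
[5,7] N\(N\NP)  <  k=6
[3,7] N  <  k=5
[0,7] S  >  k=3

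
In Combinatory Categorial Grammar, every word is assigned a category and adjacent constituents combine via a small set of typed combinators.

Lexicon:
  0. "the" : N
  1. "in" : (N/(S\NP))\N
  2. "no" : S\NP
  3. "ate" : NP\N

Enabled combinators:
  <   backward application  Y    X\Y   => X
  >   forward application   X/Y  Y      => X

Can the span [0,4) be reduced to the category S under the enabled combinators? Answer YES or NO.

NO

N (N/(S\NP))\N S\NP NP\N
CKY chart[0,4] = {NP}; S ∉ chart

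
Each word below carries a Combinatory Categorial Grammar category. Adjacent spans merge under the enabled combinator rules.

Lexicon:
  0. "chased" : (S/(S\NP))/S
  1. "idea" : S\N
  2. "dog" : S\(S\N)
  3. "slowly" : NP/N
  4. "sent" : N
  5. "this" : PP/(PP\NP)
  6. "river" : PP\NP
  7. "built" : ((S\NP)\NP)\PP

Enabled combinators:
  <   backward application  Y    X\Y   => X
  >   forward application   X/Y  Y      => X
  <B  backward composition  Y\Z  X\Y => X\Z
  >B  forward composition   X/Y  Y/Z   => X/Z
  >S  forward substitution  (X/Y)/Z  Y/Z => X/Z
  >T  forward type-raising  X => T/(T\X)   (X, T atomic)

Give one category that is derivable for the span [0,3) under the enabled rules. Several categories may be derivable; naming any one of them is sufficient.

S/(S\NP)

[0,8] S   >
  [0,3] S/(S\NP)   >
    [0,1] "chased" : (S/(S\NP))/S
    [1,3] S   <
      [1,2] "idea" : S\N
      [2,3] "dog" : S\(S\N)
  [3,8] S\NP   <
    [3,5] NP   >
      [3,4] "slowly" : NP/N
      [4,5] "sent" : N
    [5,8] (S\NP)\NP   <
      [5,7] PP   >
        [5,6] "this" : PP/(PP\NP)
        [6,7] "river" : PP\NP
      [7,8] "built" : ((S\NP)\NP)\PP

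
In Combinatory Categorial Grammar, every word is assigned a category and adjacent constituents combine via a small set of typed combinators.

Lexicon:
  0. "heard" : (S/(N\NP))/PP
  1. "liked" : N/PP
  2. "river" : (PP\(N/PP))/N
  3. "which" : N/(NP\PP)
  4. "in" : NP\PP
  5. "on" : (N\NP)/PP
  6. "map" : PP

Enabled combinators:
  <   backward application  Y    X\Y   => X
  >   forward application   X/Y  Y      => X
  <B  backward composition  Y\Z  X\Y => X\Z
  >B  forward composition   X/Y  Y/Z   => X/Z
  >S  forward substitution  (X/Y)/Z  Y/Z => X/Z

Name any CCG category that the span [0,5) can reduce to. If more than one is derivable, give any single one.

[0,7] S   >
  [0,5] S/(N\NP)   >
    [0,1] "heard" : (S/(N\NP))/PP
    [1,5] PP   <
      [1,2] "liked" : N/PP
      [2,5] PP\(N/PP)   >
        [2,3] "river" : (PP\(N/PP))/N
        [3,5] N   >
          [3,4] "which" : N/(NP\PP)
          [4,5] "in" : NP\PP
  [5,7] N\NP   >
    [5,6] "on" : (N\NP)/PP
    [6,7] "map" : PP

S/(N\NP)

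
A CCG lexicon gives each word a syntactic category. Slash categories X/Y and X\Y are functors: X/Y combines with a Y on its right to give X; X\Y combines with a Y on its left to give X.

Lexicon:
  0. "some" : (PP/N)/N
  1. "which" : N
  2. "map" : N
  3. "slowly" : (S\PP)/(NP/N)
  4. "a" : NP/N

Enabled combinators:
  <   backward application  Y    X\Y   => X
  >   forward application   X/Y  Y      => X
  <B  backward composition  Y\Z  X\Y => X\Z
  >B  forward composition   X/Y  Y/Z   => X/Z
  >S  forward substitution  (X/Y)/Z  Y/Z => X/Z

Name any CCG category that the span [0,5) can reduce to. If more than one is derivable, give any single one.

S

[0,5] S   <
  [0,3] PP   >
    [0,2] PP/N   >
      [0,1] "some" : (PP/N)/N
      [1,2] "which" : N
    [2,3] "map" : N
  [3,5] S\PP   >
    [3,4] "slowly" : (S\PP)/(NP/N)
    [4,5] "a" : NP/N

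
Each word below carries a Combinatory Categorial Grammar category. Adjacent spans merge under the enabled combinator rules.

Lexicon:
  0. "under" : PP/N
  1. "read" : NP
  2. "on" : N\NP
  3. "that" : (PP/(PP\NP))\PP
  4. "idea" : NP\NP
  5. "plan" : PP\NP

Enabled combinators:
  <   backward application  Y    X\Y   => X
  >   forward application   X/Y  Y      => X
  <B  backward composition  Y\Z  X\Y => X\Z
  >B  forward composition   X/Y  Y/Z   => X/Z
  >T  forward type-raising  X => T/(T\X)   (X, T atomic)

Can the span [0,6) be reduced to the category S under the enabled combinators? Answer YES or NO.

NO

PP/N NP N\NP (PP/(PP\NP))\PP NP\NP PP\NP
CKY chart[0,6] = {N/(N\PP), NP/(NP\PP), PP, PP/(PP\PP), S/(S\PP)}; S ∉ chart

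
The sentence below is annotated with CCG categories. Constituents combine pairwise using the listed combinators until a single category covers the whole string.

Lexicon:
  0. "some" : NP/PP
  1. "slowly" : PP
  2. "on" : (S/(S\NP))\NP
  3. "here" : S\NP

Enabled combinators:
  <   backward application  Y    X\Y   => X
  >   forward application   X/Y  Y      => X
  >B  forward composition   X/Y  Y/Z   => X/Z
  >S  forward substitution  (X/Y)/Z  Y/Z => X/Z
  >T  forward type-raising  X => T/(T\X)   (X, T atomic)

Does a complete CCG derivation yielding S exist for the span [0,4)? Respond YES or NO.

YES

[0,4] S   >
  [0,3] S/(S\NP)   <
    [0,2] NP   >
      [0,1] "some" : NP/PP
      [1,2] "slowly" : PP
    [2,3] "on" : (S/(S\NP))\NP
  [3,4] "here" : S\NP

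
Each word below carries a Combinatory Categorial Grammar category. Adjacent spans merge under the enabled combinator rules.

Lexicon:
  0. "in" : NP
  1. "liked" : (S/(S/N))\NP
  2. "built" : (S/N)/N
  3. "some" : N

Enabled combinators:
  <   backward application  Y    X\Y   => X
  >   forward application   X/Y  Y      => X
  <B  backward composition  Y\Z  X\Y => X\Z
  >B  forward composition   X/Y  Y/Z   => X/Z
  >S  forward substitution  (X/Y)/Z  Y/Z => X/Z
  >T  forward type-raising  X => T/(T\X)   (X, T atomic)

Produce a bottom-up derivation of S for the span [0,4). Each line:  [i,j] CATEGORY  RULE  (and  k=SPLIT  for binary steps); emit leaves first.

[0,4] S   >
  [0,2] S/(S/N)   <
    [0,1] "in" : NP
    [1,2] "liked" : (S/(S/N))\NP
  [2,4] S/N   >
    [2,3] "built" : (S/N)/N
    [3,4] "some" : N

[0,1] NP  lex  "in"
[1,2] (S/(S/N))\NP  lex  "liked"
[0,2] S/(S/N)  <  k=1
[2,3] (S/N)/N  lex  "built"
[3,4] N  lex  "some"
[2,4] S/N  >  k=3
[0,4] S  >  k=2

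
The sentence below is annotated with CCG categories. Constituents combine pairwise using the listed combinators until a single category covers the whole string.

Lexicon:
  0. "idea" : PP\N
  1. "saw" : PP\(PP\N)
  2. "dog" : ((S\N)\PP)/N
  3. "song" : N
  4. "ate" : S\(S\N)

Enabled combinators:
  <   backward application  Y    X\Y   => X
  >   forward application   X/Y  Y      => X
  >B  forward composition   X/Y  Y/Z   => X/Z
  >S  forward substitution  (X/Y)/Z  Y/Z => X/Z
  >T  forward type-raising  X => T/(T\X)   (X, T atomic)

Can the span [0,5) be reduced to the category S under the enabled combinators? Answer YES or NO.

YES

[0,5] S   <
  [0,4] S\N   <
    [0,2] PP   <
      [0,1] "idea" : PP\N
      [1,2] "saw" : PP\(PP\N)
    [2,4] (S\N)\PP   >
      [2,3] "dog" : ((S\N)\PP)/N
      [3,4] "song" : N
  [4,5] "ate" : S\(S\N)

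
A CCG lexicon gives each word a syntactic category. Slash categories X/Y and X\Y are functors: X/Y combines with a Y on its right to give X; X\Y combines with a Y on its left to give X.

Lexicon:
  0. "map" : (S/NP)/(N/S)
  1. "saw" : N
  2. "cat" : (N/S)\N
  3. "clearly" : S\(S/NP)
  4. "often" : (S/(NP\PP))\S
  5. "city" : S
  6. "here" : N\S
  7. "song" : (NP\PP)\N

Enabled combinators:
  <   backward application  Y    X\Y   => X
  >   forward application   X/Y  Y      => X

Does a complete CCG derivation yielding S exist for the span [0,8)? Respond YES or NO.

[0,8] S   >
  [0,5] S/(NP\PP)   <
    [0,4] S   <
      [0,3] S/NP   >
        [0,1] "map" : (S/NP)/(N/S)
        [1,3] N/S   <
          [1,2] "saw" : N
          [2,3] "cat" : (N/S)\N
      [3,4] "clearly" : S\(S/NP)
    [4,5] "often" : (S/(NP\PP))\S
  [5,8] NP\PP   <
    [5,7] N   <
      [5,6] "city" : S
      [6,7] "here" : N\S
    [7,8] "song" : (NP\PP)\N

YES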